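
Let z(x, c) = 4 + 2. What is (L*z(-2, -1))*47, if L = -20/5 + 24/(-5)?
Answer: -12408/5 ≈ -2481.6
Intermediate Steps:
z(x, c) = 6
L = -44/5 (L = -20*1/5 + 24*(-1/5) = -4 - 24/5 = -44/5 ≈ -8.8000)
(L*z(-2, -1))*47 = -44/5*6*47 = -264/5*47 = -12408/5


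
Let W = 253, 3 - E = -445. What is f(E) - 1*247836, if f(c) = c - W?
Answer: -247641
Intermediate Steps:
E = 448 (E = 3 - 1*(-445) = 3 + 445 = 448)
f(c) = -253 + c (f(c) = c - 1*253 = c - 253 = -253 + c)
f(E) - 1*247836 = (-253 + 448) - 1*247836 = 195 - 247836 = -247641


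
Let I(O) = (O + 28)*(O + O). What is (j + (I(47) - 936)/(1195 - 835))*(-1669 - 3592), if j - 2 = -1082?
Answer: 335551841/60 ≈ 5.5925e+6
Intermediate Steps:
I(O) = 2*O*(28 + O) (I(O) = (28 + O)*(2*O) = 2*O*(28 + O))
j = -1080 (j = 2 - 1082 = -1080)
(j + (I(47) - 936)/(1195 - 835))*(-1669 - 3592) = (-1080 + (2*47*(28 + 47) - 936)/(1195 - 835))*(-1669 - 3592) = (-1080 + (2*47*75 - 936)/360)*(-5261) = (-1080 + (7050 - 936)*(1/360))*(-5261) = (-1080 + 6114*(1/360))*(-5261) = (-1080 + 1019/60)*(-5261) = -63781/60*(-5261) = 335551841/60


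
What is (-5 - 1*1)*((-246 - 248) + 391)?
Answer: 618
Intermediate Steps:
(-5 - 1*1)*((-246 - 248) + 391) = (-5 - 1)*(-494 + 391) = -6*(-103) = 618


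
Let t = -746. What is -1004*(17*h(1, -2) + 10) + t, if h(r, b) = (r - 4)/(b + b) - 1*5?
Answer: 61753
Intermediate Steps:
h(r, b) = -5 + (-4 + r)/(2*b) (h(r, b) = (-4 + r)/((2*b)) - 5 = (-4 + r)*(1/(2*b)) - 5 = (-4 + r)/(2*b) - 5 = -5 + (-4 + r)/(2*b))
-1004*(17*h(1, -2) + 10) + t = -1004*(17*((½)*(-4 + 1 - 10*(-2))/(-2)) + 10) - 746 = -1004*(17*((½)*(-½)*(-4 + 1 + 20)) + 10) - 746 = -1004*(17*((½)*(-½)*17) + 10) - 746 = -1004*(17*(-17/4) + 10) - 746 = -1004*(-289/4 + 10) - 746 = -1004*(-249/4) - 746 = 62499 - 746 = 61753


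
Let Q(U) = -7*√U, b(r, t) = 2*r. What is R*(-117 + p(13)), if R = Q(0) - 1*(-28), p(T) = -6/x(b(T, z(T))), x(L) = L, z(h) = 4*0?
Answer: -42672/13 ≈ -3282.5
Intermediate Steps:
z(h) = 0
p(T) = -3/T (p(T) = -6*1/(2*T) = -3/T)
R = 28 (R = -7*√0 - 1*(-28) = -7*0 + 28 = 0 + 28 = 28)
R*(-117 + p(13)) = 28*(-117 - 3/13) = 28*(-1524/13) = -42672/13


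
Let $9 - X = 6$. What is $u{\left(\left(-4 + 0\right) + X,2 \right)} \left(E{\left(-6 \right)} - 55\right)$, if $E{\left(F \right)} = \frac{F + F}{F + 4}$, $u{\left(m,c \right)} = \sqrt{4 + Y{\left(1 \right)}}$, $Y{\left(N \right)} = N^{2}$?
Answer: $- 49 \sqrt{5} \approx -109.57$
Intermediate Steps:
$X = 3$ ($X = 9 - 6 = 3$)
$u{\left(m,c \right)} = \sqrt{5}$ ($u{\left(m,c \right)} = \sqrt{4 + 1^{2}} = \sqrt{4 + 1} = \sqrt{5}$)
$E{\left(F \right)} = \frac{2 F}{4 + F}$
$u{\left(\left(-4 + 0\right) + X,2 \right)} \left(E{\left(-6 \right)} - 55\right) = \sqrt{5} \left(2 \left(-6\right) \frac{1}{4 - 6} - 55\right) = \sqrt{5} \left(2 \left(-6\right) \frac{1}{-2} - 55\right) = \sqrt{5} \left(2 \left(-6\right) \left(- \frac{1}{2}\right) - 55\right) = \sqrt{5} \left(6 - 55\right) = \sqrt{5} \left(-49\right) = - 49 \sqrt{5}$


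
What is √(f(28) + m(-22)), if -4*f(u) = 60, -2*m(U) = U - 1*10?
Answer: 1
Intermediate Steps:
m(U) = 5 - U/2 (m(U) = -(U - 1*10)/2 = -(U - 10)/2 = -(-10 + U)/2 = 5 - U/2)
f(u) = -15 (f(u) = -¼*60 = -15)
√(f(28) + m(-22)) = √(-15 + (5 - ½*(-22))) = √(-15 + (5 + 11)) = √(-15 + 16) = √1 = 1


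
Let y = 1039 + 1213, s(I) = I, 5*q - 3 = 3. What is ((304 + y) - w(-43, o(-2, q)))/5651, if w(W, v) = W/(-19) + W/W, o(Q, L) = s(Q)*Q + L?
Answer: 48502/107369 ≈ 0.45173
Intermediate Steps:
q = 6/5 (q = 3/5 + (1/5)*3 = 3/5 + 3/5 = 6/5 ≈ 1.2000)
o(Q, L) = L + Q**2 (o(Q, L) = Q*Q + L = Q**2 + L = L + Q**2)
y = 2252
w(W, v) = 1 - W/19 (w(W, v) = W*(-1/19) + 1 = -W/19 + 1 = 1 - W/19)
((304 + y) - w(-43, o(-2, q)))/5651 = ((304 + 2252) - (1 - 1/19*(-43)))/5651 = (2556 - (1 + 43/19))*(1/5651) = (2556 - 1*62/19)*(1/5651) = (2556 - 62/19)*(1/5651) = (48502/19)*(1/5651) = 48502/107369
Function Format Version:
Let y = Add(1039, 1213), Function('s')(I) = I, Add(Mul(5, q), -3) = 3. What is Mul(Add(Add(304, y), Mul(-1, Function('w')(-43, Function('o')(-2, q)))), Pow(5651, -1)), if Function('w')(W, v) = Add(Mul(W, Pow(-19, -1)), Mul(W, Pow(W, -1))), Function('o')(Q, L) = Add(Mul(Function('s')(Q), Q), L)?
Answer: Rational(48502, 107369) ≈ 0.45173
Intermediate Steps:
q = Rational(6, 5) (q = Add(Rational(3, 5), Mul(Rational(1, 5), 3)) = Add(Rational(3, 5), Rational(3, 5)) = Rational(6, 5) ≈ 1.2000)
Function('o')(Q, L) = Add(L, Pow(Q, 2)) (Function('o')(Q, L) = Add(Mul(Q, Q), L) = Add(Pow(Q, 2), L) = Add(L, Pow(Q, 2)))
y = 2252
Function('w')(W, v) = Add(1, Mul(Rational(-1, 19), W)) (Function('w')(W, v) = Add(Mul(W, Rational(-1, 19)), 1) = Add(Mul(Rational(-1, 19), W), 1) = Add(1, Mul(Rational(-1, 19), W)))
Mul(Add(Add(304, y), Mul(-1, Function('w')(-43, Function('o')(-2, q)))), Pow(5651, -1)) = Mul(Add(Add(304, 2252), Mul(-1, Add(1, Mul(Rational(-1, 19), -43)))), Pow(5651, -1)) = Mul(Add(2556, Mul(-1, Add(1, Rational(43, 19)))), Rational(1, 5651)) = Mul(Add(2556, Mul(-1, Rational(62, 19))), Rational(1, 5651)) = Mul(Add(2556, Rational(-62, 19)), Rational(1, 5651)) = Mul(Rational(48502, 19), Rational(1, 5651)) = Rational(48502, 107369)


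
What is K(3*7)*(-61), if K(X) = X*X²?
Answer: -564921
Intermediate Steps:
K(X) = X³
K(3*7)*(-61) = (3*7)³*(-61) = 21³*(-61) = 9261*(-61) = -564921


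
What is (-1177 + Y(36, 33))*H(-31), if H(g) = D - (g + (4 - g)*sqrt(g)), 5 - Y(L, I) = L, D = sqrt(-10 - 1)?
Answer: -37448 - 1208*I*sqrt(11) + 42280*I*sqrt(31) ≈ -37448.0 + 2.314e+5*I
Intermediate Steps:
D = I*sqrt(11) (D = sqrt(-11) = I*sqrt(11) ≈ 3.3166*I)
Y(L, I) = 5 - L
H(g) = -g + I*sqrt(11) - sqrt(g)*(4 - g) (H(g) = I*sqrt(11) - (g + (4 - g)*sqrt(g)) = I*sqrt(11) - (g + sqrt(g)*(4 - g)) = I*sqrt(11) + (-g - sqrt(g)*(4 - g)) = -g + I*sqrt(11) - sqrt(g)*(4 - g))
(-1177 + Y(36, 33))*H(-31) = (-1177 + (5 - 1*36))*((-31)**(3/2) - 1*(-31) - 4*I*sqrt(31) + I*sqrt(11)) = (-1177 + (5 - 36))*(-31*I*sqrt(31) + 31 - 4*I*sqrt(31) + I*sqrt(11)) = (-1177 - 31)*(-31*I*sqrt(31) + 31 - 4*I*sqrt(31) + I*sqrt(11)) = -1208*(31 + I*sqrt(11) - 35*I*sqrt(31)) = -37448 - 1208*I*sqrt(11) + 42280*I*sqrt(31)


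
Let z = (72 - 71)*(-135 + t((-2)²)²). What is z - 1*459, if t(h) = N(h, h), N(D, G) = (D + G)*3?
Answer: -18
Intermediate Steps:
N(D, G) = 3*D + 3*G
t(h) = 6*h (t(h) = 3*h + 3*h = 6*h)
z = 441 (z = (72 - 71)*(-135 + (6*(-2)²)²) = 1*(-135 + (6*4)²) = 1*(-135 + 24²) = 1*(-135 + 576) = 1*441 = 441)
z - 1*459 = 441 - 1*459 = 441 - 459 = -18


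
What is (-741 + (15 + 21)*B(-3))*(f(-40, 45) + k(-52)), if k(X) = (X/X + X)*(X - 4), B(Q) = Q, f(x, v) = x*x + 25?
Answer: -3804369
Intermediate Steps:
f(x, v) = 25 + x² (f(x, v) = x² + 25 = 25 + x²)
k(X) = (1 + X)*(-4 + X)
(-741 + (15 + 21)*B(-3))*(f(-40, 45) + k(-52)) = (-741 + (15 + 21)*(-3))*((25 + (-40)²) + (-4 + (-52)² - 3*(-52))) = (-741 + 36*(-3))*((25 + 1600) + (-4 + 2704 + 156)) = (-741 - 108)*(1625 + 2856) = -849*4481 = -3804369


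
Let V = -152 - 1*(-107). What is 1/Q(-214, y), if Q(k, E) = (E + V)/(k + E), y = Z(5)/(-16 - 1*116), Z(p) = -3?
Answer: 9415/1979 ≈ 4.7575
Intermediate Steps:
V = -45 (V = -152 + 107 = -45)
y = 1/44 (y = -3/(-16 - 1*116) = -3/(-16 - 116) = -3/(-132) = -3*(-1/132) = 1/44 ≈ 0.022727)
Q(k, E) = (-45 + E)/(E + k) (Q(k, E) = (E - 45)/(k + E) = (-45 + E)/(E + k))
1/Q(-214, y) = 1/((-45 + 1/44)/(1/44 - 214)) = 1/(-1979/44/(-9415/44)) = 1/(-44/9415*(-1979/44)) = 1/(1979/9415) = 9415/1979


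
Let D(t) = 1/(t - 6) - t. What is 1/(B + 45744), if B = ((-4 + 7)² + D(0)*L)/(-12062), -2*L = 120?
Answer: 12062/551764109 ≈ 2.1861e-5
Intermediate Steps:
L = -60 (L = -½*120 = -60)
D(t) = 1/(-6 + t) - t
B = -19/12062 (B = ((-4 + 7)² + ((1 - 1*0² + 6*0)/(-6 + 0))*(-60))/(-12062) = (3² + ((1 - 1*0 + 0)/(-6))*(-60))*(-1/12062) = (9 - (1 + 0 + 0)/6*(-60))*(-1/12062) = (9 - ⅙*1*(-60))*(-1/12062) = (9 - ⅙*(-60))*(-1/12062) = (9 + 10)*(-1/12062) = 19*(-1/12062) = -19/12062 ≈ -0.0015752)
1/(B + 45744) = 1/(-19/12062 + 45744) = 1/(551764109/12062) = 12062/551764109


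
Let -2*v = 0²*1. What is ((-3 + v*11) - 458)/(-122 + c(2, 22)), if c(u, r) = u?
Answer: 461/120 ≈ 3.8417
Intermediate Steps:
v = 0 (v = -0²/2 = -0 = -½*0 = 0)
((-3 + v*11) - 458)/(-122 + c(2, 22)) = ((-3 + 0*11) - 458)/(-122 + 2) = ((-3 + 0) - 458)/(-120) = (-3 - 458)*(-1/120) = -461*(-1/120) = 461/120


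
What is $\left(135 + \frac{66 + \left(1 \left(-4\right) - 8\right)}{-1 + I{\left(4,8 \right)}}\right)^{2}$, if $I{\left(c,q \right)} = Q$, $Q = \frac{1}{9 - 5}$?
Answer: $3969$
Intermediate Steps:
$Q = \frac{1}{4} \approx 0.25$
$I{\left(c,q \right)} = \frac{1}{4}$
$\left(135 + \frac{66 + \left(1 \left(-4\right) - 8\right)}{-1 + I{\left(4,8 \right)}}\right)^{2} = \left(135 + \frac{66 + \left(1 \left(-4\right) - 8\right)}{-1 + \frac{1}{4}}\right)^{2} = \left(135 + \frac{66 - 12}{- \frac{3}{4}}\right)^{2} = \left(135 + \left(66 - 12\right) \left(- \frac{4}{3}\right)\right)^{2} = \left(135 + 54 \left(- \frac{4}{3}\right)\right)^{2} = \left(135 - 72\right)^{2} = 63^{2} = 3969$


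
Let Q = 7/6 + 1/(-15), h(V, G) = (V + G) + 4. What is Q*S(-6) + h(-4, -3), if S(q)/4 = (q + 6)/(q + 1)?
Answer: -3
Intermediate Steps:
S(q) = 4*(6 + q)/(1 + q) (S(q) = 4*((q + 6)/(q + 1)) = 4*((6 + q)/(1 + q)) = 4*(6 + q)/(1 + q))
h(V, G) = 4 + G + V (h(V, G) = (G + V) + 4 = 4 + G + V)
Q = 11/10 (Q = 7*(⅙) + 1*(-1/15) = 7/6 - 1/15 = 11/10 ≈ 1.1000)
Q*S(-6) + h(-4, -3) = 11*(4*(6 - 6)/(1 - 6))/10 + (4 - 3 - 4) = 11*(4*0/(-5))/10 - 3 = 11*(4*(-⅕)*0)/10 - 3 = (11/10)*0 - 3 = 0 - 3 = -3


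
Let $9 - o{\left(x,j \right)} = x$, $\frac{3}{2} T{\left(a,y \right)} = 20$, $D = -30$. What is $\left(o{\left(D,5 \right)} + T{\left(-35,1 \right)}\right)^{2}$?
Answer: $\frac{24649}{9} \approx 2738.8$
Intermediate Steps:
$T{\left(a,y \right)} = \frac{40}{3}$ ($T{\left(a,y \right)} = \frac{2}{3} \cdot 20 = \frac{40}{3}$)
$o{\left(x,j \right)} = 9 - x$
$\left(o{\left(D,5 \right)} + T{\left(-35,1 \right)}\right)^{2} = \left(\left(9 - -30\right) + \frac{40}{3}\right)^{2} = \left(\left(9 + 30\right) + \frac{40}{3}\right)^{2} = \left(39 + \frac{40}{3}\right)^{2} = \left(\frac{157}{3}\right)^{2} = \frac{24649}{9}$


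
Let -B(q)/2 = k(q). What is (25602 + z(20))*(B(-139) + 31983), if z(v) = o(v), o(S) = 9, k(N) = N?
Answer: 826236471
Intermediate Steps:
z(v) = 9
B(q) = -2*q
(25602 + z(20))*(B(-139) + 31983) = (25602 + 9)*(-2*(-139) + 31983) = 25611*(278 + 31983) = 25611*32261 = 826236471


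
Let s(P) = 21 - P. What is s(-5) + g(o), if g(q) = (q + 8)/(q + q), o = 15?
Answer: 803/30 ≈ 26.767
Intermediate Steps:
g(q) = (8 + q)/(2*q) (g(q) = (8 + q)/((2*q)) = (8 + q)*(1/(2*q)) = (8 + q)/(2*q))
s(-5) + g(o) = (21 - 1*(-5)) + (½)*(8 + 15)/15 = (21 + 5) + (½)*(1/15)*23 = 26 + 23/30 = 803/30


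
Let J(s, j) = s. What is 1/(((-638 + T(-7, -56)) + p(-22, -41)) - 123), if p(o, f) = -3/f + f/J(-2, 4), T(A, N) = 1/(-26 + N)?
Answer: -41/30358 ≈ -0.0013505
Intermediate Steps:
p(o, f) = -3/f - f/2 (p(o, f) = -3/f + f/(-2) = -3/f + f*(-1/2) = -3/f - f/2)
1/(((-638 + T(-7, -56)) + p(-22, -41)) - 123) = 1/(((-638 + 1/(-26 - 56)) + (-3/(-41) - 1/2*(-41))) - 123) = 1/(((-638 + 1/(-82)) + (-3*(-1/41) + 41/2)) - 123) = 1/(((-638 - 1/82) + (3/41 + 41/2)) - 123) = 1/((-52317/82 + 1687/82) - 123) = 1/(-25315/41 - 123) = 1/(-30358/41) = -41/30358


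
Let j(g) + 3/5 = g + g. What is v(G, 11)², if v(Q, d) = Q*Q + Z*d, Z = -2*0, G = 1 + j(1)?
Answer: 20736/625 ≈ 33.178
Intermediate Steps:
j(g) = -⅗ + 2*g (j(g) = -⅗ + (g + g) = -⅗ + 2*g)
G = 12/5 (G = 1 + (-⅗ + 2*1) = 1 + (-⅗ + 2) = 1 + 7/5 = 12/5 ≈ 2.4000)
Z = 0
v(Q, d) = Q² (v(Q, d) = Q*Q + 0*d = Q² + 0 = Q²)
v(G, 11)² = ((12/5)²)² = (144/25)² = 20736/625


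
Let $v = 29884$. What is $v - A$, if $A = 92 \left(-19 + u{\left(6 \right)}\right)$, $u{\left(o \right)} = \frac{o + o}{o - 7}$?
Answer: $32736$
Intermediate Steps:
$u{\left(o \right)} = \frac{2 o}{-7 + o}$
$A = -2852$ ($A = 92 \left(-19 + 2 \cdot 6 \frac{1}{-7 + 6}\right) = 92 \left(-19 + 2 \cdot 6 \frac{1}{-1}\right) = 92 \left(-19 + 2 \cdot 6 \left(-1\right)\right) = 92 \left(-19 - 12\right) = 92 \left(-31\right) = -2852$)
$v - A = 29884 - -2852 = 29884 + 2852 = 32736$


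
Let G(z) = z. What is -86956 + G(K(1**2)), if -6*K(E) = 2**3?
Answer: -260872/3 ≈ -86957.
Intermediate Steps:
K(E) = -4/3 (K(E) = -1/6*2**3 = -1/6*8 = -4/3)
-86956 + G(K(1**2)) = -86956 - 4/3 = -260872/3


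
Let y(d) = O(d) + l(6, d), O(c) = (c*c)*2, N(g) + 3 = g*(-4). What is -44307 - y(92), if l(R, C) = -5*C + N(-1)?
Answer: -60776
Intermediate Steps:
N(g) = -3 - 4*g (N(g) = -3 + g*(-4) = -3 - 4*g)
O(c) = 2*c² (O(c) = c²*2 = 2*c²)
l(R, C) = 1 - 5*C (l(R, C) = -5*C + (-3 - 4*(-1)) = -5*C + (-3 + 4) = -5*C + 1 = 1 - 5*C)
y(d) = 1 - 5*d + 2*d² (y(d) = 2*d² + (1 - 5*d) = 1 - 5*d + 2*d²)
-44307 - y(92) = -44307 - (1 - 5*92 + 2*92²) = -44307 - (1 - 460 + 2*8464) = -44307 - (1 - 460 + 16928) = -44307 - 1*16469 = -44307 - 16469 = -60776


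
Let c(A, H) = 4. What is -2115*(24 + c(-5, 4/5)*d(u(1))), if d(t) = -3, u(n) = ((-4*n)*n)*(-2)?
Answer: -25380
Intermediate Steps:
u(n) = 8*n² (u(n) = -4*n²*(-2) = 8*n²)
-2115*(24 + c(-5, 4/5)*d(u(1))) = -2115*(24 + 4*(-3)) = -2115*(24 - 12) = -2115*12 = -25380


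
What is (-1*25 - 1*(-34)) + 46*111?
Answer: 5115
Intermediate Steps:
(-1*25 - 1*(-34)) + 46*111 = (-25 + 34) + 5106 = 9 + 5106 = 5115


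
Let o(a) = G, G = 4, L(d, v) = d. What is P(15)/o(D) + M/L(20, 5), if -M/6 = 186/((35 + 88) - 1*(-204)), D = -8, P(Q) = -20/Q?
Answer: -824/1635 ≈ -0.50398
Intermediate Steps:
o(a) = 4
M = -372/109 (M = -1116/((35 + 88) - 1*(-204)) = -1116/(123 + 204) = -1116/327 = -6*62/109 = -372/109 ≈ -3.4128)
P(15)/o(D) + M/L(20, 5) = -20/15/4 - 372/109/20 = -20*1/15*(¼) - 372/109*1/20 = -4/3*¼ - 93/545 = -⅓ - 93/545 = -824/1635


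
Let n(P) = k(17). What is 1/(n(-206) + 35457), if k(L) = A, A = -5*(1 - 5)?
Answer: 1/35477 ≈ 2.8187e-5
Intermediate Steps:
A = 20 (A = -5*(-4) = 20)
k(L) = 20
n(P) = 20
1/(n(-206) + 35457) = 1/(20 + 35457) = 1/35477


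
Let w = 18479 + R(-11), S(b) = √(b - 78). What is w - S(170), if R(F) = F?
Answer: 18468 - 2*√23 ≈ 18458.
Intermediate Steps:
S(b) = √(-78 + b)
w = 18468 (w = 18479 - 11 = 18468)
w - S(170) = 18468 - √(-78 + 170) = 18468 - √92 = 18468 - 2*√23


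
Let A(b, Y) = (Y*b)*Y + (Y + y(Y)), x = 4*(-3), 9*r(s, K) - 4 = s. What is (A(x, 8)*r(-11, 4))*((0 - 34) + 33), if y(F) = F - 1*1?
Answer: -1757/3 ≈ -585.67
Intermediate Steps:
r(s, K) = 4/9 + s/9
x = -12
y(F) = -1 + F (y(F) = F - 1 = -1 + F)
A(b, Y) = -1 + 2*Y + b*Y² (A(b, Y) = (Y*b)*Y + (Y + (-1 + Y)) = b*Y² + (-1 + 2*Y) = -1 + 2*Y + b*Y²)
(A(x, 8)*r(-11, 4))*((0 - 34) + 33) = ((-1 + 2*8 - 12*8²)*(4/9 + (⅑)*(-11)))*((0 - 34) + 33) = ((-1 + 16 - 12*64)*(4/9 - 11/9))*(-34 + 33) = ((-1 + 16 - 768)*(-7/9))*(-1) = -753*(-7/9)*(-1) = (1757/3)*(-1) = -1757/3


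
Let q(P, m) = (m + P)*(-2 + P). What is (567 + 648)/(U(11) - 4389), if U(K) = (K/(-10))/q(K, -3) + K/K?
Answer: -874800/3159371 ≈ -0.27689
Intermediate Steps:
q(P, m) = (-2 + P)*(P + m) (q(P, m) = (P + m)*(-2 + P) = (-2 + P)*(P + m))
U(K) = 1 - K/(10*(6 + K² - 5*K)) (U(K) = (K/(-10))/(K² - 2*K - 2*(-3) + K*(-3)) + K/K = (K*(-⅒))/(K² - 2*K + 6 - 3*K) + 1 = (-K/10)/(6 + K² - 5*K) + 1 = -K/(10*(6 + K² - 5*K)) + 1 = 1 - K/(10*(6 + K² - 5*K)))
(567 + 648)/(U(11) - 4389) = (567 + 648)/((6 + 11² - 51/10*11)/(6 + 11² - 5*11) - 4389) = 1215/((6 + 121 - 561/10)/(6 + 121 - 55) - 4389) = 1215/((709/10)/72 - 4389) = 1215/((1/72)*(709/10) - 4389) = 1215/(709/720 - 4389) = 1215/(-3159371/720) = 1215*(-720/3159371) = -874800/3159371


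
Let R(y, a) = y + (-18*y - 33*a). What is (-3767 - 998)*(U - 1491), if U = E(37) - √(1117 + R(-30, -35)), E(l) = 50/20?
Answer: 14185405/2 + 4765*√2782 ≈ 7.3440e+6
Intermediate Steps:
E(l) = 5/2 (E(l) = 50*(1/20) = 5/2)
R(y, a) = -33*a - 17*y (R(y, a) = y + (-33*a - 18*y) = -33*a - 17*y)
U = 5/2 - √2782 (U = 5/2 - √(1117 + (-33*(-35) - 17*(-30))) = 5/2 - √(1117 + (1155 + 510)) = 5/2 - √(1117 + 1665) = 5/2 - √2782 ≈ -50.245)
(-3767 - 998)*(U - 1491) = (-3767 - 998)*((5/2 - √2782) - 1491) = -4765*(-2977/2 - √2782) = 14185405/2 + 4765*√2782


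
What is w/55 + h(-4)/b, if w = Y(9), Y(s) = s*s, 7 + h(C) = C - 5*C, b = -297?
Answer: 238/165 ≈ 1.4424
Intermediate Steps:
h(C) = -7 - 4*C (h(C) = -7 + (C - 5*C) = -7 - 4*C)
Y(s) = s²
w = 81 (w = 9² = 81)
w/55 + h(-4)/b = 81/55 + (-7 - 4*(-4))/(-297) = 81*(1/55) + (-7 + 16)*(-1/297) = 81/55 + 9*(-1/297) = 81/55 - 1/33 = 238/165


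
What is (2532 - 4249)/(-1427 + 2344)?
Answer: -1717/917 ≈ -1.8724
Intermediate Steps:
(2532 - 4249)/(-1427 + 2344) = -1717/917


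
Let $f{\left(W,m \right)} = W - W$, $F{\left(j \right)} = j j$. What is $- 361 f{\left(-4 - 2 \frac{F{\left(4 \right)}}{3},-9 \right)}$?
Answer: $0$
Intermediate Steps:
$F{\left(j \right)} = j^{2}$
$f{\left(W,m \right)} = 0$
$- 361 f{\left(-4 - 2 \frac{F{\left(4 \right)}}{3},-9 \right)} = \left(-361\right) 0 = 0$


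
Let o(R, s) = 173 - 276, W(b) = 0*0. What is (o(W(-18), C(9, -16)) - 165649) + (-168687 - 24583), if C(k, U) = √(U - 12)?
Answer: -359022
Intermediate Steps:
W(b) = 0
C(k, U) = √(-12 + U)
o(R, s) = -103
(o(W(-18), C(9, -16)) - 165649) + (-168687 - 24583) = (-103 - 165649) + (-168687 - 24583) = -165752 - 193270 = -359022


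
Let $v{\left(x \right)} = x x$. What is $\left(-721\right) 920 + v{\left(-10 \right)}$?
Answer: $-663220$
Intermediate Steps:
$v{\left(x \right)} = x^{2}$
$\left(-721\right) 920 + v{\left(-10 \right)} = \left(-721\right) 920 + \left(-10\right)^{2} = -663320 + 100 = -663220$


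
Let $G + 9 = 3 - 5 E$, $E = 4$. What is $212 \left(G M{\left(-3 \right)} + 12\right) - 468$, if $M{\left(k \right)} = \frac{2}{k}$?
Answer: $\frac{17252}{3} \approx 5750.7$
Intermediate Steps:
$G = -26$ ($G = -9 + \left(3 - 20\right) = -9 - 17 = -26$)
$212 \left(G M{\left(-3 \right)} + 12\right) - 468 = 212 \left(- 26 \frac{2}{-3} + 12\right) - 468 = 212 \left(- 26 \cdot 2 \left(- \frac{1}{3}\right) + 12\right) - 468 = 212 \left(\left(-26\right) \left(- \frac{2}{3}\right) + 12\right) - 468 = 212 \left(\frac{52}{3} + 12\right) - 468 = 212 \cdot \frac{88}{3} - 468 = \frac{18656}{3} - 468 = \frac{17252}{3}$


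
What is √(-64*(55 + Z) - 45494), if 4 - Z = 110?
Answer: I*√42230 ≈ 205.5*I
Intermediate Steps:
Z = -106 (Z = 4 - 1*110 = 4 - 110 = -106)
√(-64*(55 + Z) - 45494) = √(-64*(55 - 106) - 45494) = √(-64*(-51) - 45494) = √(3264 - 45494) = √(-42230) = I*√42230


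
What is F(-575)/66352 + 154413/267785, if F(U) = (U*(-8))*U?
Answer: -12465102029/317286970 ≈ -39.286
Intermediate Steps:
F(U) = -8*U² (F(U) = (-8*U)*U = -8*U²)
F(-575)/66352 + 154413/267785 = -8*(-575)²/66352 + 154413/267785 = -8*330625*(1/66352) + 154413*(1/267785) = -2645000*1/66352 + 22059/38255 = -330625/8294 + 22059/38255 = -12465102029/317286970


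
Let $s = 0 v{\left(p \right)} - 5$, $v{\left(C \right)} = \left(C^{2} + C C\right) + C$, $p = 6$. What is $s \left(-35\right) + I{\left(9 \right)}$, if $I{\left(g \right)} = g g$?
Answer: $256$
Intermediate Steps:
$I{\left(g \right)} = g^{2}$
$v{\left(C \right)} = C + 2 C^{2}$ ($v{\left(C \right)} = \left(C^{2} + C^{2}\right) + C = 2 C^{2} + C = C + 2 C^{2}$)
$s = -5$ ($s = 0 \cdot 6 \left(1 + 2 \cdot 6\right) - 5 = 0 \cdot 6 \left(1 + 12\right) - 5 = 0 \cdot 6 \cdot 13 - 5 = 0 \cdot 78 - 5 = 0 - 5 = -5$)
$s \left(-35\right) + I{\left(9 \right)} = \left(-5\right) \left(-35\right) + 9^{2} = 175 + 81 = 256$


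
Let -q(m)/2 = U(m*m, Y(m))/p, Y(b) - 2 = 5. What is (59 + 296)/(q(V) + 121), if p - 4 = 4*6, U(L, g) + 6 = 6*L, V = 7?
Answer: 2485/703 ≈ 3.5349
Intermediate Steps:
Y(b) = 7 (Y(b) = 2 + 5 = 7)
U(L, g) = -6 + 6*L
p = 28 (p = 4 + 4*6 = 4 + 24 = 28)
q(m) = 3/7 - 3*m**2/7 (q(m) = -2*(-6 + 6*(m*m))/28 = -2*(-6 + 6*m**2)/28 = -2*(-3/14 + 3*m**2/14) = 3/7 - 3*m**2/7)
(59 + 296)/(q(V) + 121) = (59 + 296)/((3/7 - 3/7*7**2) + 121) = 355/((3/7 - 3/7*49) + 121) = 355/((3/7 - 21) + 121) = 355/(-144/7 + 121) = 355/(703/7) = 355*(7/703) = 2485/703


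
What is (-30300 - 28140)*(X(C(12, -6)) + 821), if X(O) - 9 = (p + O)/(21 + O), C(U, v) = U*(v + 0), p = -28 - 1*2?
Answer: -48622080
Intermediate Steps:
p = -30 (p = -28 - 2 = -30)
C(U, v) = U*v
X(O) = 9 + (-30 + O)/(21 + O)
(-30300 - 28140)*(X(C(12, -6)) + 821) = (-30300 - 28140)*((159 + 10*(12*(-6)))/(21 + 12*(-6)) + 821) = -58440*((159 + 10*(-72))/(21 - 72) + 821) = -58440*((159 - 720)/(-51) + 821) = -58440*(-1/51*(-561) + 821) = -58440*(11 + 821) = -58440*832 = -48622080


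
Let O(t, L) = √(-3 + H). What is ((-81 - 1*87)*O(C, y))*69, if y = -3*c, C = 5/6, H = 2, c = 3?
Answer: -11592*I ≈ -11592.0*I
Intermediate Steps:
C = ⅚ (C = 5*(⅙) = ⅚ ≈ 0.83333)
y = -9 (y = -3*3 = -9)
O(t, L) = I (O(t, L) = √(-3 + 2) = √(-1) = I)
((-81 - 1*87)*O(C, y))*69 = ((-81 - 1*87)*I)*69 = ((-81 - 87)*I)*69 = -168*I*69 = -11592*I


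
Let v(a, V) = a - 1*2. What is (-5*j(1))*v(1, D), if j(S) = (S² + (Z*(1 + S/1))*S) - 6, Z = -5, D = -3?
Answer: -75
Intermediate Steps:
v(a, V) = -2 + a (v(a, V) = a - 2 = -2 + a)
j(S) = -6 + S² + S*(-5 - 5*S) (j(S) = (S² + (-5*(1 + S/1))*S) - 6 = (S² + (-5*(1 + S*1))*S) - 6 = (S² + (-5*(1 + S))*S) - 6 = (S² + (-5 - 5*S)*S) - 6 = (S² + S*(-5 - 5*S)) - 6 = -6 + S² + S*(-5 - 5*S))
(-5*j(1))*v(1, D) = (-5*(-6 - 5*1 - 4*1²))*(-2 + 1) = -5*(-6 - 5 - 4*1)*(-1) = -5*(-6 - 5 - 4)*(-1) = -5*(-15)*(-1) = 75*(-1) = -75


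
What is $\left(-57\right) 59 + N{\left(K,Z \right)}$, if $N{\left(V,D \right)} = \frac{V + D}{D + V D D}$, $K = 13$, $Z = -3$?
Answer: $- \frac{191686}{57} \approx -3362.9$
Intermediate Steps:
$N{\left(V,D \right)} = \frac{D + V}{D + V D^{2}}$ ($N{\left(V,D \right)} = \frac{D + V}{D + D V D} = \frac{D + V}{D + V D^{2}}$)
$\left(-57\right) 59 + N{\left(K,Z \right)} = \left(-57\right) 59 + \frac{-3 + 13}{\left(-3\right) \left(1 - 39\right)} = -3363 - \frac{1}{3} \frac{1}{1 - 39} \cdot 10 = -3363 - \frac{1}{3} \frac{1}{-38} \cdot 10 = -3363 - \left(- \frac{1}{114}\right) 10 = -3363 + \frac{5}{57} = - \frac{191686}{57}$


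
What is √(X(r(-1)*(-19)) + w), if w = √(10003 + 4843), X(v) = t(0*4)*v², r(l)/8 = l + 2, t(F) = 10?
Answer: √(231040 + √14846) ≈ 480.79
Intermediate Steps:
r(l) = 16 + 8*l (r(l) = 8*(l + 2) = 8*(2 + l) = 16 + 8*l)
X(v) = 10*v²
w = √14846 ≈ 121.84
√(X(r(-1)*(-19)) + w) = √(10*((16 + 8*(-1))*(-19))² + √14846) = √(10*((16 - 8)*(-19))² + √14846) = √(10*(8*(-19))² + √14846) = √(10*(-152)² + √14846) = √(10*23104 + √14846) = √(231040 + √14846)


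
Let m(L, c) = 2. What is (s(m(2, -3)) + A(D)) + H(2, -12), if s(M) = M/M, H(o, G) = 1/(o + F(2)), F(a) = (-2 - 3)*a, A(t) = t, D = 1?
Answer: 15/8 ≈ 1.8750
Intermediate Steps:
F(a) = -5*a
H(o, G) = 1/(-10 + o) (H(o, G) = 1/(o - 5*2) = 1/(o - 10) = 1/(-10 + o))
s(M) = 1
(s(m(2, -3)) + A(D)) + H(2, -12) = (1 + 1) + 1/(-10 + 2) = 2 + 1/(-8) = 2 - ⅛ = 15/8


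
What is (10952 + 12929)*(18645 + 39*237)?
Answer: 665993328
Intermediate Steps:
(10952 + 12929)*(18645 + 39*237) = 23881*(18645 + 9243) = 23881*27888 = 665993328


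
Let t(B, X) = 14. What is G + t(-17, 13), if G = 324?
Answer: 338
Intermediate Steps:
G + t(-17, 13) = 324 + 14 = 338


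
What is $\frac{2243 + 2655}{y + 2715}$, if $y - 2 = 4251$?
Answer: $\frac{2449}{3484} \approx 0.70293$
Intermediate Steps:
$y = 4253$ ($y = 2 + 4251 = 4253$)
$\frac{2243 + 2655}{y + 2715} = \frac{2243 + 2655}{4253 + 2715} = \frac{4898}{6968} = 4898 \cdot \frac{1}{6968} = \frac{2449}{3484}$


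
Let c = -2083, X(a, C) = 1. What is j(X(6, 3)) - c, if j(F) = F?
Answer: 2084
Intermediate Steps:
j(X(6, 3)) - c = 1 - 1*(-2083) = 1 + 2083 = 2084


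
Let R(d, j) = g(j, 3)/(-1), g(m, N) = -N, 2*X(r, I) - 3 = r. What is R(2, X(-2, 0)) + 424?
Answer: 427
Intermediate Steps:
X(r, I) = 3/2 + r/2
R(d, j) = 3 (R(d, j) = -1*3/(-1) = -3*(-1) = 3)
R(2, X(-2, 0)) + 424 = 3 + 424 = 427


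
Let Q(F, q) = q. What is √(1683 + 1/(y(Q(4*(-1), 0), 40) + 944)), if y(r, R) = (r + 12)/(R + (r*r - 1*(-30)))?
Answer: √1837901305838/33046 ≈ 41.024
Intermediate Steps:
y(r, R) = (12 + r)/(30 + R + r²) (y(r, R) = (12 + r)/(R + (r² + 30)) = (12 + r)/(R + (30 + r²)) = (12 + r)/(30 + R + r²))
√(1683 + 1/(y(Q(4*(-1), 0), 40) + 944)) = √(1683 + 1/((12 + 0)/(30 + 40 + 0²) + 944)) = √(1683 + 1/(12/(30 + 40 + 0) + 944)) = √(1683 + 1/(12/70 + 944)) = √(1683 + 1/((1/70)*12 + 944)) = √(1683 + 1/(6/35 + 944)) = √(1683 + 1/(33046/35)) = √(1683 + 35/33046) = √(55616453/33046) = √1837901305838/33046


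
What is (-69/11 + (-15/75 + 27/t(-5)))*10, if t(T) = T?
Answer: -1306/11 ≈ -118.73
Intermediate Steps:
(-69/11 + (-15/75 + 27/t(-5)))*10 = (-69/11 + (-15/75 + 27/(-5)))*10 = (-69*1/11 + (-15*1/75 + 27*(-1/5)))*10 = (-69/11 + (-1/5 - 27/5))*10 = (-69/11 - 28/5)*10 = -653/55*10 = -1306/11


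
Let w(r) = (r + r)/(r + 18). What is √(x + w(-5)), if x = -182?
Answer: 6*I*√858/13 ≈ 13.519*I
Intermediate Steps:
w(r) = 2*r/(18 + r) (w(r) = (2*r)/(18 + r) = 2*r/(18 + r))
√(x + w(-5)) = √(-182 + 2*(-5)/(18 - 5)) = √(-182 + 2*(-5)/13) = √(-182 + 2*(-5)*(1/13)) = √(-182 - 10/13) = √(-2376/13) = 6*I*√858/13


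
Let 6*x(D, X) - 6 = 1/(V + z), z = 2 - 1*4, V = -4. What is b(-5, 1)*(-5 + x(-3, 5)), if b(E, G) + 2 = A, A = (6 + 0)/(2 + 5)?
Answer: 290/63 ≈ 4.6032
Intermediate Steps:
z = -2 (z = 2 - 4 = -2)
A = 6/7 ≈ 0.85714
x(D, X) = 35/36 (x(D, X) = 1 + 1/(6*(-4 - 2)) = 1 + (1/6)/(-6) = 1 + (1/6)*(-1/6) = 1 - 1/36 = 35/36)
b(E, G) = -8/7 (b(E, G) = -2 + 6/7 = -8/7)
b(-5, 1)*(-5 + x(-3, 5)) = -8*(-5 + 35/36)/7 = -8/7*(-145/36) = 290/63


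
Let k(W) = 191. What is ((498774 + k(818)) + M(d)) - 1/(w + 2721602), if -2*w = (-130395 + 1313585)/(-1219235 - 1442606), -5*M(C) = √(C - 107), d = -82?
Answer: 3614738161521630464/7244472380877 - 3*I*√21/5 ≈ 4.9897e+5 - 2.7495*I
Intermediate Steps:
M(C) = -√(-107 + C)/5 (M(C) = -√(C - 107)/5 = -√(-107 + C)/5)
w = 591595/2661841 (w = -(-130395 + 1313585)/(2*(-1219235 - 1442606)) = -591595/(-2661841) = -591595*(-1)/2661841 = -½*(-1183190/2661841) = 591595/2661841 ≈ 0.22225)
((498774 + k(818)) + M(d)) - 1/(w + 2721602) = ((498774 + 191) - √(-107 - 82)/5) - 1/(591595/2661841 + 2721602) = (498965 - 3*I*√21/5) - 1/7244472380877/2661841 = (498965 - 3*I*√21/5) - 1*2661841/7244472380877 = (498965 - 3*I*√21/5) - 2661841/7244472380877 = 3614738161521630464/7244472380877 - 3*I*√21/5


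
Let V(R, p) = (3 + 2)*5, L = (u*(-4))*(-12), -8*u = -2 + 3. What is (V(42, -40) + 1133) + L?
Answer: 1152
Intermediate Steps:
u = -⅛ (u = -(-2 + 3)/8 = -⅛*1 = -⅛ ≈ -0.12500)
L = -6 (L = -⅛*(-4)*(-12) = (½)*(-12) = -6)
V(R, p) = 25 (V(R, p) = 5*5 = 25)
(V(42, -40) + 1133) + L = (25 + 1133) - 6 = 1158 - 6 = 1152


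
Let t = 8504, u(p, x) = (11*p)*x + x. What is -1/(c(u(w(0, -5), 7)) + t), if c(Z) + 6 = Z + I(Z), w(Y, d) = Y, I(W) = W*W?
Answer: -1/8554 ≈ -0.00011690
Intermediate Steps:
I(W) = W²
u(p, x) = x + 11*p*x (u(p, x) = 11*p*x + x = x + 11*p*x)
c(Z) = -6 + Z + Z² (c(Z) = -6 + (Z + Z²) = -6 + Z + Z²)
-1/(c(u(w(0, -5), 7)) + t) = -1/((-6 + 7*(1 + 11*0) + (7*(1 + 11*0))²) + 8504) = -1/((-6 + 7*(1 + 0) + (7*(1 + 0))²) + 8504) = -1/((-6 + 7*1 + (7*1)²) + 8504) = -1/((-6 + 7 + 7²) + 8504) = -1/((-6 + 7 + 49) + 8504) = -1/(50 + 8504) = -1/8554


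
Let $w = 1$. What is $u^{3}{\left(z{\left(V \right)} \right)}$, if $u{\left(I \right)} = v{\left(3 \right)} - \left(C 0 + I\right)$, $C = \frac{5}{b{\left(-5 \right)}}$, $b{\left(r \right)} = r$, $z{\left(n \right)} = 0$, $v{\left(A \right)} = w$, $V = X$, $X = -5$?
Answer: $1$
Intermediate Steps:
$V = -5$
$v{\left(A \right)} = 1$
$C = -1$ ($C = \frac{5}{-5} = 5 \left(- \frac{1}{5}\right) = -1$)
$u{\left(I \right)} = 1 - I$ ($u{\left(I \right)} = 1 - \left(\left(-1\right) 0 + I\right) = 1 - \left(0 + I\right) = 1 - I$)
$u^{3}{\left(z{\left(V \right)} \right)} = \left(1 - 0\right)^{3} = \left(1 + 0\right)^{3} = 1^{3} = 1$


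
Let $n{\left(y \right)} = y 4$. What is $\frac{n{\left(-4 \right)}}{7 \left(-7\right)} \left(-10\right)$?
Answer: $- \frac{160}{49} \approx -3.2653$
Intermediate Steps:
$n{\left(y \right)} = 4 y$
$\frac{n{\left(-4 \right)}}{7 \left(-7\right)} \left(-10\right) = \frac{4 \left(-4\right)}{7 \left(-7\right)} \left(-10\right) = - \frac{16}{-49} \left(-10\right) = \left(-16\right) \left(- \frac{1}{49}\right) \left(-10\right) = \frac{16}{49} \left(-10\right) = - \frac{160}{49}$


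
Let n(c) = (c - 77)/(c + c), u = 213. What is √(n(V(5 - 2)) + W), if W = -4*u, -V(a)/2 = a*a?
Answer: I*√30577/6 ≈ 29.144*I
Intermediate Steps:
V(a) = -2*a² (V(a) = -2*a*a = -2*a²)
W = -852 (W = -4*213 = -852)
n(c) = (-77 + c)/(2*c) (n(c) = (-77 + c)/((2*c)) = (-77 + c)*(1/(2*c)) = (-77 + c)/(2*c))
√(n(V(5 - 2)) + W) = √((-77 - 2*(5 - 2)²)/(2*((-2*(5 - 2)²))) - 852) = √((-77 - 2*3²)/(2*((-2*3²))) - 852) = √((-77 - 2*9)/(2*((-2*9))) - 852) = √((½)*(-77 - 18)/(-18) - 852) = √((½)*(-1/18)*(-95) - 852) = √(95/36 - 852) = √(-30577/36) = I*√30577/6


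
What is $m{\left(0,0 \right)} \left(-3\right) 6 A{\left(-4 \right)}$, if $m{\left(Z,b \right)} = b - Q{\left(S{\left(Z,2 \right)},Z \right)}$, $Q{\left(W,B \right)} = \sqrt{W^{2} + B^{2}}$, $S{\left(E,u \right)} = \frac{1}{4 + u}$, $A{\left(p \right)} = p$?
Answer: $-12$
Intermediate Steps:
$Q{\left(W,B \right)} = \sqrt{B^{2} + W^{2}}$
$m{\left(Z,b \right)} = b - \sqrt{\frac{1}{36} + Z^{2}}$ ($m{\left(Z,b \right)} = b - \sqrt{Z^{2} + \left(\frac{1}{4 + 2}\right)^{2}} = b - \sqrt{Z^{2} + \left(\frac{1}{6}\right)^{2}} = b - \sqrt{Z^{2} + \frac{1}{36}} = b - \sqrt{\frac{1}{36} + Z^{2}}$)
$m{\left(0,0 \right)} \left(-3\right) 6 A{\left(-4 \right)} = \left(0 - \frac{\sqrt{1 + 36 \cdot 0^{2}}}{6}\right) \left(-3\right) 6 \left(-4\right) = \left(0 - \frac{\sqrt{1 + 36 \cdot 0}}{6}\right) \left(\left(-18\right) \left(-4\right)\right) = \left(0 - \frac{\sqrt{1 + 0}}{6}\right) 72 = \left(0 - \frac{\sqrt{1}}{6}\right) 72 = \left(0 - \frac{1}{6}\right) 72 = \left(- \frac{1}{6}\right) 72 = -12$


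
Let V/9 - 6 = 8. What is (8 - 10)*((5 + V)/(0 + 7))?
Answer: -262/7 ≈ -37.429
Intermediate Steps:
V = 126 (V = 54 + 9*8 = 54 + 72 = 126)
(8 - 10)*((5 + V)/(0 + 7)) = (8 - 10)*((5 + 126)/(0 + 7)) = -262/7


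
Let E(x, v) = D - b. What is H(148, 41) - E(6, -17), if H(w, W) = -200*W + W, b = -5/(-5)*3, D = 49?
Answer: -8205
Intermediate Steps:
b = 3 (b = -5*(-1)/5*3 = -5*(-⅕)*3 = 1*3 = 3)
H(w, W) = -199*W
E(x, v) = 46 (E(x, v) = 49 - 1*3 = 49 - 3 = 46)
H(148, 41) - E(6, -17) = -199*41 - 1*46 = -8159 - 46 = -8205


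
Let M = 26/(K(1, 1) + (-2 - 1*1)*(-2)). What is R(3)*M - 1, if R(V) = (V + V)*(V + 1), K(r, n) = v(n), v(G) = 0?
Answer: 103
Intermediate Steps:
K(r, n) = 0
R(V) = 2*V*(1 + V) (R(V) = (2*V)*(1 + V) = 2*V*(1 + V))
M = 13/3 (M = 26/(0 + (-2 - 1*1)*(-2)) = 26/(0 + (-2 - 1)*(-2)) = 26/(0 - 3*(-2)) = 26/(0 + 6) = 26/6 = 26*(1/6) = 13/3 ≈ 4.3333)
R(3)*M - 1 = (2*3*(1 + 3))*(13/3) - 1 = (2*3*4)*(13/3) - 1 = 24*(13/3) - 1 = 104 - 1 = 103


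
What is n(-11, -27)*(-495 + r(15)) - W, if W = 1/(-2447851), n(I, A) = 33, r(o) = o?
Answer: -38773959839/2447851 ≈ -15840.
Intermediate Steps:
W = -1/2447851 ≈ -4.0852e-7
n(-11, -27)*(-495 + r(15)) - W = 33*(-495 + 15) - 1*(-1/2447851) = 33*(-480) + 1/2447851 = -15840 + 1/2447851 = -38773959839/2447851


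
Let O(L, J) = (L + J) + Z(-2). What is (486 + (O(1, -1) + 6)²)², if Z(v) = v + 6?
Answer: 343396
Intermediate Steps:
Z(v) = 6 + v
O(L, J) = 4 + J + L (O(L, J) = (L + J) + (6 - 2) = (J + L) + 4 = 4 + J + L)
(486 + (O(1, -1) + 6)²)² = (486 + ((4 - 1 + 1) + 6)²)² = (486 + (4 + 6)²)² = (486 + 10²)² = (486 + 100)² = 586² = 343396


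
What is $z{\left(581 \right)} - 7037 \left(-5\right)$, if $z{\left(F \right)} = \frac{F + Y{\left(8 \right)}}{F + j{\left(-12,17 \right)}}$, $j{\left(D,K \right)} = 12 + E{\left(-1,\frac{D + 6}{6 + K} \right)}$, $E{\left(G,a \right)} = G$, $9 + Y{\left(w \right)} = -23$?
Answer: $\frac{20830069}{592} \approx 35186.0$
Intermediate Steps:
$Y{\left(w \right)} = -32$ ($Y{\left(w \right)} = -9 - 23 = -32$)
$j{\left(D,K \right)} = 11$ ($j{\left(D,K \right)} = 12 - 1 = 11$)
$z{\left(F \right)} = \frac{-32 + F}{11 + F}$ ($z{\left(F \right)} = \frac{F - 32}{F + 11} = \frac{-32 + F}{11 + F}$)
$z{\left(581 \right)} - 7037 \left(-5\right) = \frac{-32 + 581}{11 + 581} - 7037 \left(-5\right) = \frac{1}{592} \cdot 549 - -35185 = \frac{1}{592} \cdot 549 + 35185 = \frac{549}{592} + 35185 = \frac{20830069}{592}$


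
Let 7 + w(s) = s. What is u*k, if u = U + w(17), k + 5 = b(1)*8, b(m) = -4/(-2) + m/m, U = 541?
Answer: 10469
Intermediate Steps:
b(m) = 3 (b(m) = -4*(-½) + 1 = 2 + 1 = 3)
w(s) = -7 + s
k = 19 (k = -5 + 3*8 = -5 + 24 = 19)
u = 551 (u = 541 + (-7 + 17) = 541 + 10 = 551)
u*k = 551*19 = 10469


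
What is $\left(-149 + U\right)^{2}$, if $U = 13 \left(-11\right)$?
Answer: $85264$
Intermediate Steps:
$U = -143$
$\left(-149 + U\right)^{2} = \left(-149 - 143\right)^{2} = \left(-292\right)^{2} = 85264$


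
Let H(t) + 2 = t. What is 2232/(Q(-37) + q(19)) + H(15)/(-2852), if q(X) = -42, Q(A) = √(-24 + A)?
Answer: -267381613/5204900 - 2232*I*√61/1825 ≈ -51.371 - 9.552*I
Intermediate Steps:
H(t) = -2 + t
2232/(Q(-37) + q(19)) + H(15)/(-2852) = 2232/(√(-24 - 37) - 42) + (-2 + 15)/(-2852) = 2232/(√(-61) - 42) + 13*(-1/2852) = 2232/(I*√61 - 42) - 13/2852 = 2232/(-42 + I*√61) - 13/2852 = -13/2852 + 2232/(-42 + I*√61)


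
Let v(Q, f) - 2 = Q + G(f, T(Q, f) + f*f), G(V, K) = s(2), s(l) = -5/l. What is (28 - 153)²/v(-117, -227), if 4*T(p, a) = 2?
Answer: -6250/47 ≈ -132.98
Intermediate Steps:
T(p, a) = ½ (T(p, a) = (¼)*2 = ½)
G(V, K) = -5/2
v(Q, f) = -½ + Q (v(Q, f) = 2 + (Q - 5/2) = 2 + (-5/2 + Q) = -½ + Q)
(28 - 153)²/v(-117, -227) = (28 - 153)²/(-½ - 117) = (-125)²/(-235/2) = 15625*(-2/235) = -6250/47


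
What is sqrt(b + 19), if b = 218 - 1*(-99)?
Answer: 4*sqrt(21) ≈ 18.330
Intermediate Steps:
b = 317 (b = 218 + 99 = 317)
sqrt(b + 19) = sqrt(317 + 19) = sqrt(336) = 4*sqrt(21)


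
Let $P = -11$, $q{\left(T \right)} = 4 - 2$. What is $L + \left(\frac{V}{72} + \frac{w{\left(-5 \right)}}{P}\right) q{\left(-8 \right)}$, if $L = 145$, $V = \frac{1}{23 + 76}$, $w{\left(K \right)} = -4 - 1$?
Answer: $\frac{520021}{3564} \approx 145.91$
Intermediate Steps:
$w{\left(K \right)} = -5$
$V = \frac{1}{99} \approx 0.010101$
$q{\left(T \right)} = 2$ ($q{\left(T \right)} = 4 - 2 = 2$)
$L + \left(\frac{V}{72} + \frac{w{\left(-5 \right)}}{P}\right) q{\left(-8 \right)} = 145 + \left(\frac{1}{99 \cdot 72} - \frac{5}{-11}\right) 2 = 145 + \left(\frac{1}{99} \cdot \frac{1}{72} - - \frac{5}{11}\right) 2 = 145 + \left(\frac{1}{7128} + \frac{5}{11}\right) 2 = 145 + \frac{3241}{7128} \cdot 2 = 145 + \frac{3241}{3564} = \frac{520021}{3564}$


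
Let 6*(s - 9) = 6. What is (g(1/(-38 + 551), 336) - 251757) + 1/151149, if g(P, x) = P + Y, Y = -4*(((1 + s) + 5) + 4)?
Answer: -6509099681369/25846479 ≈ -2.5184e+5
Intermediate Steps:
s = 10 (s = 9 + (1/6)*6 = 9 + 1 = 10)
Y = -80 (Y = -4*(((1 + 10) + 5) + 4) = -4*((11 + 5) + 4) = -4*(16 + 4) = -4*20 = -80)
g(P, x) = -80 + P (g(P, x) = P - 80 = -80 + P)
(g(1/(-38 + 551), 336) - 251757) + 1/151149 = ((-80 + 1/(-38 + 551)) - 251757) + 1/151149 = ((-80 + 1/513) - 251757) + 1/151149 = (-41039/513 - 251757) + 1/151149 = -129192380/513 + 1/151149 = -6509099681369/25846479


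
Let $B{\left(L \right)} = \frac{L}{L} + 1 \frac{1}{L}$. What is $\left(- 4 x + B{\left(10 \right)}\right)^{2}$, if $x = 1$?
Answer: $\frac{841}{100} \approx 8.41$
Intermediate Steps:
$B{\left(L \right)} = 1 + \frac{1}{L}$
$\left(- 4 x + B{\left(10 \right)}\right)^{2} = \left(\left(-4\right) 1 + \frac{1 + 10}{10}\right)^{2} = \left(-4 + \frac{1}{10} \cdot 11\right)^{2} = \left(-4 + \frac{11}{10}\right)^{2} = \left(- \frac{29}{10}\right)^{2} = \frac{841}{100}$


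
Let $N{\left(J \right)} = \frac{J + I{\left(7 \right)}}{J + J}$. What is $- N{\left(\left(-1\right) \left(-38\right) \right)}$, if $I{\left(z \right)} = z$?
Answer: $- \frac{45}{76} \approx -0.5921$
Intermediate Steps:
$N{\left(J \right)} = \frac{7 + J}{2 J}$ ($N{\left(J \right)} = \frac{J + 7}{J + J} = \frac{7 + J}{2 J}$)
$- N{\left(\left(-1\right) \left(-38\right) \right)} = - \frac{7 - -38}{2 \left(\left(-1\right) \left(-38\right)\right)} = - \frac{7 + 38}{2 \cdot 38} = - \frac{45}{2 \cdot 38} = \left(-1\right) \frac{45}{76} = - \frac{45}{76}$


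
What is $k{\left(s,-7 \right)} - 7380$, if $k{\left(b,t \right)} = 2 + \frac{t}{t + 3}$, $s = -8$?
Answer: $- \frac{29505}{4} \approx -7376.3$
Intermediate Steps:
$k{\left(b,t \right)} = 2 + \frac{t}{3 + t}$
$k{\left(s,-7 \right)} - 7380 = \frac{3 \left(2 - 7\right)}{3 - 7} - 7380 = 3 \frac{1}{-4} \left(-5\right) - 7380 = 3 \left(- \frac{1}{4}\right) \left(-5\right) - 7380 = \frac{15}{4} - 7380 = - \frac{29505}{4}$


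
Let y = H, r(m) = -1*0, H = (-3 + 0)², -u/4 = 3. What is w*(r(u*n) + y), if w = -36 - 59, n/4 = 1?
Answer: -855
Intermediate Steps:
u = -12 (u = -4*3 = -12)
n = 4 (n = 4*1 = 4)
w = -95
H = 9 (H = (-3)² = 9)
r(m) = 0
y = 9
w*(r(u*n) + y) = -95*(0 + 9) = -95*9 = -855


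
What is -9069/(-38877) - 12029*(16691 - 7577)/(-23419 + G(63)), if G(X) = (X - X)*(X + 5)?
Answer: 1420795849091/303486821 ≈ 4681.6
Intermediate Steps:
G(X) = 0 (G(X) = 0*(5 + X) = 0)
-9069/(-38877) - 12029*(16691 - 7577)/(-23419 + G(63)) = -9069/(-38877) - 12029*(16691 - 7577)/(-23419 + 0) = -9069*(-1/38877) - 12029/((-23419/9114)) = 3023/12959 - 12029/((-23419*1/9114)) = 3023/12959 - 12029/(-23419/9114) = 3023/12959 - 12029*(-9114/23419) = 3023/12959 + 109632306/23419 = 1420795849091/303486821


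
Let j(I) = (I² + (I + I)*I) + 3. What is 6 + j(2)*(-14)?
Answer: -204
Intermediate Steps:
j(I) = 3 + 3*I² (j(I) = (I² + (2*I)*I) + 3 = (I² + 2*I²) + 3 = 3*I² + 3 = 3 + 3*I²)
6 + j(2)*(-14) = 6 + (3 + 3*2²)*(-14) = 6 + (3 + 3*4)*(-14) = 6 + (3 + 12)*(-14) = 6 + 15*(-14) = 6 - 210 = -204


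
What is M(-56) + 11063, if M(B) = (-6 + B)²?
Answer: 14907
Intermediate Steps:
M(-56) + 11063 = (-6 - 56)² + 11063 = (-62)² + 11063 = 3844 + 11063 = 14907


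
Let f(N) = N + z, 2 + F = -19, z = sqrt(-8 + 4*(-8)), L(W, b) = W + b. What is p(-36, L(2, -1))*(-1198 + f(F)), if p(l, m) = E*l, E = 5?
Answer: 219420 - 360*I*sqrt(10) ≈ 2.1942e+5 - 1138.4*I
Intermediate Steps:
z = 2*I*sqrt(10) (z = sqrt(-8 - 32) = sqrt(-40) = 2*I*sqrt(10) ≈ 6.3246*I)
F = -21 (F = -2 - 19 = -21)
f(N) = N + 2*I*sqrt(10)
p(l, m) = 5*l
p(-36, L(2, -1))*(-1198 + f(F)) = (5*(-36))*(-1198 + (-21 + 2*I*sqrt(10))) = -180*(-1219 + 2*I*sqrt(10)) = 219420 - 360*I*sqrt(10)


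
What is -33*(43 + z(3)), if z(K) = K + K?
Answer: -1617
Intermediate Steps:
z(K) = 2*K
-33*(43 + z(3)) = -33*(43 + 2*3) = -33*(43 + 6) = -33*49 = -1617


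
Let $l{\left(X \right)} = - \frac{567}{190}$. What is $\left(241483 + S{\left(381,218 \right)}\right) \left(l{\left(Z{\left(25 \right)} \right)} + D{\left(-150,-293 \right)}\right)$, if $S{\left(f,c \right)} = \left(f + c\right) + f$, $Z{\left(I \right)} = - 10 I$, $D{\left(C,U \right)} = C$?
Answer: $- \frac{7047672021}{190} \approx -3.7093 \cdot 10^{7}$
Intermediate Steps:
$S{\left(f,c \right)} = c + 2 f$ ($S{\left(f,c \right)} = \left(c + f\right) + f = c + 2 f$)
$l{\left(X \right)} = - \frac{567}{190}$ ($l{\left(X \right)} = \left(-567\right) \frac{1}{190} = - \frac{567}{190}$)
$\left(241483 + S{\left(381,218 \right)}\right) \left(l{\left(Z{\left(25 \right)} \right)} + D{\left(-150,-293 \right)}\right) = \left(241483 + \left(218 + 2 \cdot 381\right)\right) \left(- \frac{567}{190} - 150\right) = \left(241483 + \left(218 + 762\right)\right) \left(- \frac{29067}{190}\right) = \left(241483 + 980\right) \left(- \frac{29067}{190}\right) = 242463 \left(- \frac{29067}{190}\right) = - \frac{7047672021}{190}$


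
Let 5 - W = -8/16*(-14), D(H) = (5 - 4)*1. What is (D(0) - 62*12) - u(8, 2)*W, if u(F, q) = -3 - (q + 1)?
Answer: -755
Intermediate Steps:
D(H) = 1 (D(H) = 1*1 = 1)
u(F, q) = -4 - q (u(F, q) = -3 - (1 + q) = -3 + (-1 - q) = -4 - q)
W = -2 (W = 5 - (-8/16)*(-14) = 5 - (-8*1/16)*(-14) = 5 - (-1)*(-14)/2 = 5 - 1*7 = 5 - 7 = -2)
(D(0) - 62*12) - u(8, 2)*W = (1 - 62*12) - (-4 - 1*2)*(-2) = (1 - 744) - (-4 - 2)*(-2) = -743 - (-6)*(-2) = -743 - 1*12 = -743 - 12 = -755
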